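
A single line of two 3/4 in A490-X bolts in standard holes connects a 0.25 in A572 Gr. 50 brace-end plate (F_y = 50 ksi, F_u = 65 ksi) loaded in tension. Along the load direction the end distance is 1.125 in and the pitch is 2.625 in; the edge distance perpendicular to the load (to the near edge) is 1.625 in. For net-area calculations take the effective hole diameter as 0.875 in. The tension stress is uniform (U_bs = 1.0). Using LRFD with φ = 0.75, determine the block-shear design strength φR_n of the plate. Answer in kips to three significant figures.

Shear plane L_v = 1.125 + 1·2.625 = 3.75 in; A_gv = 3.75 × 0.25 = 0.9375 in².
A_nv = (3.75 − 1.5·0.875) × 0.25 = 0.6094 in².
A_nt = (1.625 − 0.5·0.875) × 0.25 = 0.2969 in².
0.6 F_u A_nv = 23.77 kips; 0.6 F_y A_gv = 28.12 kips → shear rupture governs the shear term.
R_n = 23.77 + 1.0 × 65 × 0.2969 = 43.06 kips.
Design strength φR_n = 0.75 × 43.06 = 32.3 kips.

32.3 kips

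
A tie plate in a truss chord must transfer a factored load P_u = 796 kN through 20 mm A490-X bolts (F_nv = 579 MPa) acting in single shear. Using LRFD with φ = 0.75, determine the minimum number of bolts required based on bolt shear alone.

A_b = π·20²/4 = 314.2 mm².
Per-bolt design strength φR_n = 0.75 × 579 × 314.2 × 1 / 1000 = 136.4 kN.
n ≥ 796 / 136.4 = 5.835 → use 6 bolts.

6 bolts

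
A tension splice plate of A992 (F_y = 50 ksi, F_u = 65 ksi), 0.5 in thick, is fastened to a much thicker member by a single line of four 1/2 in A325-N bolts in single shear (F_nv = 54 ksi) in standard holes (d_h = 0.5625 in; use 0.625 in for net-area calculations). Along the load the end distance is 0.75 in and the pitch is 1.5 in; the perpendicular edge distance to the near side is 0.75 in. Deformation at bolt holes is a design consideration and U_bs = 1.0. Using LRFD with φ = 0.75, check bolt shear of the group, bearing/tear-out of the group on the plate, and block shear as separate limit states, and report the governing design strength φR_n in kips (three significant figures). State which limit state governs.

31.8 kips (bolt shear governs)

Bolt shear: A_b = π·0.5²/4 = 0.1963 in²; R_n = 54 × 0.1963 × 4 × 1 = 42.41 kips → 0.75 × 42.41 = 31.8 kips.
Bearing: edge l_c = 0.4688, r_n = 18.28 kips; interior l_c = 0.9375, r_n = 36.56 kips; R_n = 18.28 + 3·36.56 = 128 kips → 96 kips.
Block shear: A_gv = 2.625, A_nv = 1.531, A_nt = 0.2188 in²; R_n = min(0.6F_uA_nv, 0.6F_yA_gv) + U_bs·F_u·A_nt = 73.94 kips → 55.5 kips.
Bolt shear governs: 31.8 kips.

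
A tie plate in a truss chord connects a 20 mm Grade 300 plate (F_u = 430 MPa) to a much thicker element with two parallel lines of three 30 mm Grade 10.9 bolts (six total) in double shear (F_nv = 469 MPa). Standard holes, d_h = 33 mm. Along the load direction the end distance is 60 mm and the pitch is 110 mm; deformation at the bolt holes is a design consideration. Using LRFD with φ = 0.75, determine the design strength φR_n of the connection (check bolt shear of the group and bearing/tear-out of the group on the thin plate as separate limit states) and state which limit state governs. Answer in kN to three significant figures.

2530 kN (bearing governs)

Bolt shear: A_b = π·30²/4 = 706.9 mm²; R_n = 469 × 706.9 × 6 × 2 / 1000 = 3978 kN → 0.75 × 3978 = 2980 kN.
Bearing (1.2 l_c t F_u ≤ 2.4 d t F_u): upper limit = 2.4·30·20·430 / 1000 = 619.2 kN.
  Edge l_c = 60 − 33/2 = 43.5 → r_n = 448.9 kN; interior l_c = 110 − 33 = 77 → r_n = 619.2 kN.
  R_n,bearing = 2·448.9 + 4·619.2 = 3375 kN → 0.75 × 3375 = 2530 kN.
Bearing governs: 2530 kN.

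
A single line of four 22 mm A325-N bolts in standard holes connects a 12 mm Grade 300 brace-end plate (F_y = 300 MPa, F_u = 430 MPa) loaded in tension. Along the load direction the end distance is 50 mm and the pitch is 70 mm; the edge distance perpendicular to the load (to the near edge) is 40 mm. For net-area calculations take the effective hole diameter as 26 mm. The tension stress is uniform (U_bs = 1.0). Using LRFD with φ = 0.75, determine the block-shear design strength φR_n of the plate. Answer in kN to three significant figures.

497 kN

Shear plane L_v = 50 + 3·70 = 260 mm; A_gv = 260 × 12 = 3120 mm².
A_nv = (260 − 3.5·26) × 12 = 2028 mm².
A_nt = (40 − 0.5·26) × 12 = 324 mm².
0.6 F_u A_nv = 523.2 kN; 0.6 F_y A_gv = 561.6 kN → shear rupture governs the shear term.
R_n = 523.2 + 1.0 × 430 × 324 / 1000 = 662.5 kN.
Design strength φR_n = 0.75 × 662.5 = 497 kN.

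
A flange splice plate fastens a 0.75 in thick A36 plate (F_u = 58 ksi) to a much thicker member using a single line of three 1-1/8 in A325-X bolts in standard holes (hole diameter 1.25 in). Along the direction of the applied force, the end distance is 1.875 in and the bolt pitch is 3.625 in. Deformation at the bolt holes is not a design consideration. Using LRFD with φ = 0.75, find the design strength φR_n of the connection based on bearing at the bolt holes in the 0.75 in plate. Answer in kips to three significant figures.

Per bolt r_n = 1.5 l_c t F_u ≤ 3.0 d t F_u; upper limit = 3.0 × 1.125 × 0.75 × 58 = 146.8 kips.
Edge bolt: l_c = 1.875 − 1.25/2 = 1.25 in → 1.5 × 1.25 × 0.75 × 58 = 81.56 → r_n = 81.56 kips.
Interior bolts: l_c = 3.625 − 1.25 = 2.375 in → 1.5 × 2.375 × 0.75 × 58 = 155 → r_n = 146.8 kips.
R_n = 1 × 81.56 + 2 × 146.8 = 375.2 kips.
Design strength φR_n = 0.75 × 375.2 = 281 kips.

281 kips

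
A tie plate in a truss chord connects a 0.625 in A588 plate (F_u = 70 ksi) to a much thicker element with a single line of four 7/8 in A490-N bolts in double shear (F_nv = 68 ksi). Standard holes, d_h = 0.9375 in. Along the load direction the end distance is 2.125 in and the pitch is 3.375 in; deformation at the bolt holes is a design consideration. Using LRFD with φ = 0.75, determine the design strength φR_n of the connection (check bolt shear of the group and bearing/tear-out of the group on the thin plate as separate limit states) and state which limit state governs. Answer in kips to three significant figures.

Bolt shear: A_b = π·0.875²/4 = 0.6013 in²; R_n = 68 × 0.6013 × 4 × 2 = 327.1 kips → 0.75 × 327.1 = 245 kips.
Bearing (1.2 l_c t F_u ≤ 2.4 d t F_u): upper limit = 2.4·0.875·0.625·70 = 91.88 kips.
  Edge l_c = 2.125 − 0.9375/2 = 1.656 → r_n = 86.95 kips; interior l_c = 3.375 − 0.9375 = 2.438 → r_n = 91.88 kips.
  R_n,bearing = 1·86.95 + 3·91.88 = 362.6 kips → 0.75 × 362.6 = 272 kips.
Bolt shear governs: 245 kips.

245 kips (bolt shear governs)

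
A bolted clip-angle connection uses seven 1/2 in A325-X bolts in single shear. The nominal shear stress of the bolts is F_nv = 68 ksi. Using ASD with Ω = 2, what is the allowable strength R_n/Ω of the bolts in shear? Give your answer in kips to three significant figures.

A_b = π × 0.5² / 4 = 0.1963 in².
R_n = F_nv · A_b · n · n_s = 68 × 0.1963 × 7 × 1 = 93.46 kips.
Allowable strength R_n/Ω = 93.46 / 2 = 46.7 kips.

46.7 kips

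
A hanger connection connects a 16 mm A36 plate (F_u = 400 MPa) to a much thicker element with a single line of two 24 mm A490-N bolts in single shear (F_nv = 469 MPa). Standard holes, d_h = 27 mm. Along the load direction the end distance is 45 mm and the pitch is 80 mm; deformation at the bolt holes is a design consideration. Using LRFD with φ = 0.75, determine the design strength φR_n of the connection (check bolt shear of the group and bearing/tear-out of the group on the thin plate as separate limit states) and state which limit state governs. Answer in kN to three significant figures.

Bolt shear: A_b = π·24²/4 = 452.4 mm²; R_n = 469 × 452.4 × 2 × 1 / 1000 = 424.3 kN → 0.75 × 424.3 = 318 kN.
Bearing (1.2 l_c t F_u ≤ 2.4 d t F_u): upper limit = 2.4·24·16·400 / 1000 = 368.6 kN.
  Edge l_c = 45 − 27/2 = 31.5 → r_n = 241.9 kN; interior l_c = 80 − 27 = 53 → r_n = 368.6 kN.
  R_n,bearing = 1·241.9 + 1·368.6 = 610.6 kN → 0.75 × 610.6 = 458 kN.
Bolt shear governs: 318 kN.

318 kN (bolt shear governs)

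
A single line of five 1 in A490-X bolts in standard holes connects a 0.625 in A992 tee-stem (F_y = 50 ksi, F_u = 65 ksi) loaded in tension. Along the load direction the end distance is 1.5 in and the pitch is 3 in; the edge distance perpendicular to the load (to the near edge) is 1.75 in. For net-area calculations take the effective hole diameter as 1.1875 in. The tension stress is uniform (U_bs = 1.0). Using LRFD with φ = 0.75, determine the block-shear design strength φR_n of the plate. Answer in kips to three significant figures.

184 kips

Shear plane L_v = 1.5 + 4·3 = 13.5 in; A_gv = 13.5 × 0.625 = 8.438 in².
A_nv = (13.5 − 4.5·1.1875) × 0.625 = 5.098 in².
A_nt = (1.75 − 0.5·1.1875) × 0.625 = 0.7227 in².
0.6 F_u A_nv = 198.8 kips; 0.6 F_y A_gv = 253.1 kips → shear rupture governs the shear term.
R_n = 198.8 + 1.0 × 65 × 0.7227 = 245.8 kips.
Design strength φR_n = 0.75 × 245.8 = 184 kips.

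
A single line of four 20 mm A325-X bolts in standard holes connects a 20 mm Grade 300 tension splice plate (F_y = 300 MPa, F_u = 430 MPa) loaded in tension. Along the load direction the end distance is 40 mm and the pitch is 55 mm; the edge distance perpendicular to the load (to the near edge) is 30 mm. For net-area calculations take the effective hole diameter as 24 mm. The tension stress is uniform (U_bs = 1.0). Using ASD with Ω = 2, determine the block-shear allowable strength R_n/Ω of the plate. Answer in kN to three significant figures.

390 kN

Shear plane L_v = 40 + 3·55 = 205 mm; A_gv = 205 × 20 = 4100 mm².
A_nv = (205 − 3.5·24) × 20 = 2420 mm².
A_nt = (30 − 0.5·24) × 20 = 360 mm².
0.6 F_u A_nv = 624.4 kN; 0.6 F_y A_gv = 738 kN → shear rupture governs the shear term.
R_n = 624.4 + 1.0 × 430 × 360 / 1000 = 779.2 kN.
Allowable strength R_n/Ω = 779.2 / 2 = 390 kN.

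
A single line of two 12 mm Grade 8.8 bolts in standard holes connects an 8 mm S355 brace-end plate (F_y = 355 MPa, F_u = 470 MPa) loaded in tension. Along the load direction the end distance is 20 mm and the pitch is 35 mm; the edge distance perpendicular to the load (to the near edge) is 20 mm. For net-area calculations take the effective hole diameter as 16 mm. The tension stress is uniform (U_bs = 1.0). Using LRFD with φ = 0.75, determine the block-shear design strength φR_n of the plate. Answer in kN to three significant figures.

86.3 kN

Shear plane L_v = 20 + 1·35 = 55 mm; A_gv = 55 × 8 = 440 mm².
A_nv = (55 − 1.5·16) × 8 = 248 mm².
A_nt = (20 − 0.5·16) × 8 = 96 mm².
0.6 F_u A_nv = 69.94 kN; 0.6 F_y A_gv = 93.72 kN → shear rupture governs the shear term.
R_n = 69.94 + 1.0 × 470 × 96 / 1000 = 115.1 kN.
Design strength φR_n = 0.75 × 115.1 = 86.3 kN.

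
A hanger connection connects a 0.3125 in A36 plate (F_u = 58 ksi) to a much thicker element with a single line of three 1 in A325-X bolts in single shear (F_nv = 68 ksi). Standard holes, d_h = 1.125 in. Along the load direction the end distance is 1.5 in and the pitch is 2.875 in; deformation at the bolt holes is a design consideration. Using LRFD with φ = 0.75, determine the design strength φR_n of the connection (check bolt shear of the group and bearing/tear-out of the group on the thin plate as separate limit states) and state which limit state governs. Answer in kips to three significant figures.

72.4 kips (bearing governs)

Bolt shear: A_b = π·1²/4 = 0.7854 in²; R_n = 68 × 0.7854 × 3 × 1 = 160.2 kips → 0.75 × 160.2 = 120 kips.
Bearing (1.2 l_c t F_u ≤ 2.4 d t F_u): upper limit = 2.4·1·0.3125·58 = 43.5 kips.
  Edge l_c = 1.5 − 1.125/2 = 0.9375 → r_n = 20.39 kips; interior l_c = 2.875 − 1.125 = 1.75 → r_n = 38.06 kips.
  R_n,bearing = 1·20.39 + 2·38.06 = 96.52 kips → 0.75 × 96.52 = 72.4 kips.
Bearing governs: 72.4 kips.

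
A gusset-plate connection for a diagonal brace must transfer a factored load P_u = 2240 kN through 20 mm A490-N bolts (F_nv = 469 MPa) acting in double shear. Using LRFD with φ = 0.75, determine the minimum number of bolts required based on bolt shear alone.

A_b = π·20²/4 = 314.2 mm².
Per-bolt design strength φR_n = 0.75 × 469 × 314.2 × 2 / 1000 = 221 kN.
n ≥ 2240 / 221 = 10.14 → use 11 bolts.

11 bolts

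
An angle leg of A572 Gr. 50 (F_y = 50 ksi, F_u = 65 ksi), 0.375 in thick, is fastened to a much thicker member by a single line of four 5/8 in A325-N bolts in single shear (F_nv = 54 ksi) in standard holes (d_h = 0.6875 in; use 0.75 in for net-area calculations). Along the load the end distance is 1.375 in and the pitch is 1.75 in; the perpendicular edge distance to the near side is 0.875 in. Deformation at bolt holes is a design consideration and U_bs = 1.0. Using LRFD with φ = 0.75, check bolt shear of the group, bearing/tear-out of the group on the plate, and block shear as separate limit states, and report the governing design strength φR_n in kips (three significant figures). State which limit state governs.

49.7 kips (bolt shear governs)

Bolt shear: A_b = π·0.625²/4 = 0.3068 in²; R_n = 54 × 0.3068 × 4 × 1 = 66.27 kips → 0.75 × 66.27 = 49.7 kips.
Bearing: edge l_c = 1.031, r_n = 30.16 kips; interior l_c = 1.062, r_n = 31.08 kips; R_n = 30.16 + 3·31.08 = 123.4 kips → 92.5 kips.
Block shear: A_gv = 2.484, A_nv = 1.5, A_nt = 0.1875 in²; R_n = min(0.6F_uA_nv, 0.6F_yA_gv) + U_bs·F_u·A_nt = 70.69 kips → 53 kips.
Bolt shear governs: 49.7 kips.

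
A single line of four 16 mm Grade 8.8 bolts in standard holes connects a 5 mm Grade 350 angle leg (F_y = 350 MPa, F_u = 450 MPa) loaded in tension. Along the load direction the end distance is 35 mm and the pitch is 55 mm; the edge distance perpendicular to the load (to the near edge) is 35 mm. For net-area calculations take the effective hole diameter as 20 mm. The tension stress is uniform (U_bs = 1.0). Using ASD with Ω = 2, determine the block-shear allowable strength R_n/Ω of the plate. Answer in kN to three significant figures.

Shear plane L_v = 35 + 3·55 = 200 mm; A_gv = 200 × 5 = 1000 mm².
A_nv = (200 − 3.5·20) × 5 = 650 mm².
A_nt = (35 − 0.5·20) × 5 = 125 mm².
0.6 F_u A_nv = 175.5 kN; 0.6 F_y A_gv = 210 kN → shear rupture governs the shear term.
R_n = 175.5 + 1.0 × 450 × 125 / 1000 = 231.8 kN.
Allowable strength R_n/Ω = 231.8 / 2 = 116 kN.

116 kN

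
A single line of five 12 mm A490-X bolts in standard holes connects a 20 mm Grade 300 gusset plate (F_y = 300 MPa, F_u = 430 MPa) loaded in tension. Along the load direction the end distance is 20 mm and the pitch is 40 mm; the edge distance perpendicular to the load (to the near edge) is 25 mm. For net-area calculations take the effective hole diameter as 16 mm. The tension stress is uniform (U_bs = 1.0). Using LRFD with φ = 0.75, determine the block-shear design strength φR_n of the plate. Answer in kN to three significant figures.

528 kN

Shear plane L_v = 20 + 4·40 = 180 mm; A_gv = 180 × 20 = 3600 mm².
A_nv = (180 − 4.5·16) × 20 = 2160 mm².
A_nt = (25 − 0.5·16) × 20 = 340 mm².
0.6 F_u A_nv = 557.3 kN; 0.6 F_y A_gv = 648 kN → shear rupture governs the shear term.
R_n = 557.3 + 1.0 × 430 × 340 / 1000 = 703.5 kN.
Design strength φR_n = 0.75 × 703.5 = 528 kN.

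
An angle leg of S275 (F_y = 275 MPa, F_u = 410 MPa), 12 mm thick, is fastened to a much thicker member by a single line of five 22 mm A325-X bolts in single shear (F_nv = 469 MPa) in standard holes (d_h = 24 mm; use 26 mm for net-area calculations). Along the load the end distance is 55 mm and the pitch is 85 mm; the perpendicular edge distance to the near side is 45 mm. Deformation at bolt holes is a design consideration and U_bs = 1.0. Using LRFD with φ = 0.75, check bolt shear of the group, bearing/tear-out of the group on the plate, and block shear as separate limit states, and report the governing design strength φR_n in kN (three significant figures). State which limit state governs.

669 kN (bolt shear governs)

Bolt shear: A_b = π·22²/4 = 380.1 mm²; R_n = 469 × 380.1 × 5 × 1 / 1000 = 891.4 kN → 0.75 × 891.4 = 669 kN.
Bearing: edge l_c = 43, r_n = 253.9 kN; interior l_c = 61, r_n = 259.8 kN; R_n = 253.9 + 4·259.8 = 1293 kN → 970 kN.
Block shear: A_gv = 4740, A_nv = 3336, A_nt = 384 mm²; R_n = min(0.6F_uA_nv, 0.6F_yA_gv) + U_bs·F_u·A_nt = 939.5 kN → 705 kN.
Bolt shear governs: 669 kN.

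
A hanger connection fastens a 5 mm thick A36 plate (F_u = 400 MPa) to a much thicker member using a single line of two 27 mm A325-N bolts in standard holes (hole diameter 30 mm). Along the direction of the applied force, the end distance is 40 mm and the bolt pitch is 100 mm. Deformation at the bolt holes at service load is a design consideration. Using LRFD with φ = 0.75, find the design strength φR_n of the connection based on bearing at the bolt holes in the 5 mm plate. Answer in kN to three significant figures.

142 kN

Per bolt r_n = 1.2 l_c t F_u ≤ 2.4 d t F_u; upper limit = 2.4 × 27 × 5 × 400 / 1000 = 129.6 kN.
Edge bolt: l_c = 40 − 30/2 = 25 mm → 1.2 × 25 × 5 × 400 / 1000 = 60 → r_n = 60 kN.
Interior bolts: l_c = 100 − 30 = 70 mm → 1.2 × 70 × 5 × 400 / 1000 = 168 → r_n = 129.6 kN.
R_n = 1 × 60 + 1 × 129.6 = 189.6 kN.
Design strength φR_n = 0.75 × 189.6 = 142 kN.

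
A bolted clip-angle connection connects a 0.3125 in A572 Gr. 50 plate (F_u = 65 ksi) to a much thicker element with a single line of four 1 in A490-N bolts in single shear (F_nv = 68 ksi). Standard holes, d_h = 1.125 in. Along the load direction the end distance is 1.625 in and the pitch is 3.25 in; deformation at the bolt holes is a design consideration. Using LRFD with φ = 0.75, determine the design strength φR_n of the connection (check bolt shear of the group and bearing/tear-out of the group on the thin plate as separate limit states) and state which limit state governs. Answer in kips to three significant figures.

Bolt shear: A_b = π·1²/4 = 0.7854 in²; R_n = 68 × 0.7854 × 4 × 1 = 213.6 kips → 0.75 × 213.6 = 160 kips.
Bearing (1.2 l_c t F_u ≤ 2.4 d t F_u): upper limit = 2.4·1·0.3125·65 = 48.75 kips.
  Edge l_c = 1.625 − 1.125/2 = 1.062 → r_n = 25.9 kips; interior l_c = 3.25 − 1.125 = 2.125 → r_n = 48.75 kips.
  R_n,bearing = 1·25.9 + 3·48.75 = 172.1 kips → 0.75 × 172.1 = 129 kips.
Bearing governs: 129 kips.

129 kips (bearing governs)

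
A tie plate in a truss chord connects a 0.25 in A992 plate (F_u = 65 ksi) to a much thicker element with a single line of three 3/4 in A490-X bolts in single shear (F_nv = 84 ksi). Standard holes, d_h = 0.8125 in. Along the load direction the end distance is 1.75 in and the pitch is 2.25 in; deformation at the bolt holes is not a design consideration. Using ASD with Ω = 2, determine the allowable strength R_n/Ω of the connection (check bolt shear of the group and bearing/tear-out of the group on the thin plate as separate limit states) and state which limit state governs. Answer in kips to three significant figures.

Bolt shear: A_b = π·0.75²/4 = 0.4418 in²; R_n = 84 × 0.4418 × 3 × 1 = 111.3 kips → 111.3 / 2 = 55.7 kips.
Bearing (1.5 l_c t F_u ≤ 3.0 d t F_u): upper limit = 3.0·0.75·0.25·65 = 36.56 kips.
  Edge l_c = 1.75 − 0.8125/2 = 1.344 → r_n = 32.75 kips; interior l_c = 2.25 − 0.8125 = 1.438 → r_n = 35.04 kips.
  R_n,bearing = 1·32.75 + 2·35.04 = 102.8 kips → 102.8 / 2 = 51.4 kips.
Bearing governs: 51.4 kips.

51.4 kips (bearing governs)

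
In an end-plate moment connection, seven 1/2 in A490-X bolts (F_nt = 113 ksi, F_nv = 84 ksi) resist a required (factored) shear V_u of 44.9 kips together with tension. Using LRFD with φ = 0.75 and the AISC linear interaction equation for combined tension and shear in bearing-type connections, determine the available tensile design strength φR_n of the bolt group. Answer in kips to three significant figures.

91 kips

A_b = π·0.5²/4 = 0.1963 in²; f_rv = 44.9 / (7 × 0.1963) = 32.67 ksi.
F'_nt = 1.3 F_nt − (F_nt / φF_nv) f_rv = 1.3·113 − (113/(0.75·84))·32.67 = 88.31 ksi, capped at F_nt → F'_nt = 88.31 ksi.
R_n = F'_nt · A_b · n = 88.31 × 0.1963 × 7 = 121.4 kips.
Design strength φR_n = 0.75 × 121.4 = 91 kips.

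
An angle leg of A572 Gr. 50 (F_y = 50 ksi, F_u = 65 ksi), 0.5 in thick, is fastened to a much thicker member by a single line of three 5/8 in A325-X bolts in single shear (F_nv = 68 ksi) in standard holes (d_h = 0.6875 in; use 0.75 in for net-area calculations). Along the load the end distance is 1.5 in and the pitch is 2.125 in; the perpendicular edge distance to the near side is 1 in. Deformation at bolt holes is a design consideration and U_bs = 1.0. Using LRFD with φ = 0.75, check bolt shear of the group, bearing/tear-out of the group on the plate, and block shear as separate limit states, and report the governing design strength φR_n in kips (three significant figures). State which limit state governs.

46.9 kips (bolt shear governs)

Bolt shear: A_b = π·0.625²/4 = 0.3068 in²; R_n = 68 × 0.3068 × 3 × 1 = 62.59 kips → 0.75 × 62.59 = 46.9 kips.
Bearing: edge l_c = 1.156, r_n = 45.09 kips; interior l_c = 1.438, r_n = 48.75 kips; R_n = 45.09 + 2·48.75 = 142.6 kips → 107 kips.
Block shear: A_gv = 2.875, A_nv = 1.938, A_nt = 0.3125 in²; R_n = min(0.6F_uA_nv, 0.6F_yA_gv) + U_bs·F_u·A_nt = 95.88 kips → 71.9 kips.
Bolt shear governs: 46.9 kips.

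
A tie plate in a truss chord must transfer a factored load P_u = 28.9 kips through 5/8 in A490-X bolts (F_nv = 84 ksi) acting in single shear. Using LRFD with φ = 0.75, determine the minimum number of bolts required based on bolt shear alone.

A_b = π·0.625²/4 = 0.3068 in².
Per-bolt design strength φR_n = 0.75 × 84 × 0.3068 × 1 = 19.33 kips.
n ≥ 28.9 / 19.33 = 1.495 → use 2 bolts.

2 bolts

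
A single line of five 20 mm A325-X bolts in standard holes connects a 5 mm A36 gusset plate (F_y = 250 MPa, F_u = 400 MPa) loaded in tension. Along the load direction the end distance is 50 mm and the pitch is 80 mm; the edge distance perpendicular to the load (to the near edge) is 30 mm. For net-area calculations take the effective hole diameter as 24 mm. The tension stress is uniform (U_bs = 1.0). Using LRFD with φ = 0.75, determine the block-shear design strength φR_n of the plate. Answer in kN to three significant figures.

235 kN

Shear plane L_v = 50 + 4·80 = 370 mm; A_gv = 370 × 5 = 1850 mm².
A_nv = (370 − 4.5·24) × 5 = 1310 mm².
A_nt = (30 − 0.5·24) × 5 = 90 mm².
0.6 F_u A_nv = 314.4 kN; 0.6 F_y A_gv = 277.5 kN → shear yielding governs the shear term.
R_n = 277.5 + 1.0 × 400 × 90 / 1000 = 313.5 kN.
Design strength φR_n = 0.75 × 313.5 = 235 kN.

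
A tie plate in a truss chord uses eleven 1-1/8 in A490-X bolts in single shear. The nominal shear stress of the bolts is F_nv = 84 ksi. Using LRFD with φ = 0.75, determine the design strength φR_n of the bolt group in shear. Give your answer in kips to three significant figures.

689 kips

A_b = π × 1.125² / 4 = 0.994 in².
R_n = F_nv · A_b · n · n_s = 84 × 0.994 × 11 × 1 = 918.5 kips.
Design strength φR_n = 0.75 × 918.5 = 689 kips.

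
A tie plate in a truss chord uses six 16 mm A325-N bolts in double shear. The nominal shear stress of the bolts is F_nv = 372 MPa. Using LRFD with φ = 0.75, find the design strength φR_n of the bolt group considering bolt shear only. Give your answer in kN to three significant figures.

673 kN

A_b = π × 16² / 4 = 201.1 mm².
R_n = F_nv · A_b · n · n_s = 372 × 201.1 × 6 × 2 / 1000 = 897.5 kN.
Design strength φR_n = 0.75 × 897.5 = 673 kN.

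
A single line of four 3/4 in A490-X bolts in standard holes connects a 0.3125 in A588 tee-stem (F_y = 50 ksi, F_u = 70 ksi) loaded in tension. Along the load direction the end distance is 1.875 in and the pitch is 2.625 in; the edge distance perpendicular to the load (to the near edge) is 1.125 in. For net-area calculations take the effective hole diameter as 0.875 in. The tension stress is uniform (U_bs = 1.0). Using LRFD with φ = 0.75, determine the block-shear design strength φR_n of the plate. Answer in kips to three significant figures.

77.1 kips

Shear plane L_v = 1.875 + 3·2.625 = 9.75 in; A_gv = 9.75 × 0.3125 = 3.047 in².
A_nv = (9.75 − 3.5·0.875) × 0.3125 = 2.09 in².
A_nt = (1.125 − 0.5·0.875) × 0.3125 = 0.2148 in².
0.6 F_u A_nv = 87.77 kips; 0.6 F_y A_gv = 91.41 kips → shear rupture governs the shear term.
R_n = 87.77 + 1.0 × 70 × 0.2148 = 102.8 kips.
Design strength φR_n = 0.75 × 102.8 = 77.1 kips.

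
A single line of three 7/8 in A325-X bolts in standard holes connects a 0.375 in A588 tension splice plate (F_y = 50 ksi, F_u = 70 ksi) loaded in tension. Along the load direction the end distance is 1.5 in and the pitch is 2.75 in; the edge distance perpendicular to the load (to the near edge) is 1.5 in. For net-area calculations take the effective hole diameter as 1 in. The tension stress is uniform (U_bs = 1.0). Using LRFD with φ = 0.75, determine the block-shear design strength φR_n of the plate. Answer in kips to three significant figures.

72.8 kips

Shear plane L_v = 1.5 + 2·2.75 = 7 in; A_gv = 7 × 0.375 = 2.625 in².
A_nv = (7 − 2.5·1) × 0.375 = 1.688 in².
A_nt = (1.5 − 0.5·1) × 0.375 = 0.375 in².
0.6 F_u A_nv = 70.88 kips; 0.6 F_y A_gv = 78.75 kips → shear rupture governs the shear term.
R_n = 70.88 + 1.0 × 70 × 0.375 = 97.12 kips.
Design strength φR_n = 0.75 × 97.12 = 72.8 kips.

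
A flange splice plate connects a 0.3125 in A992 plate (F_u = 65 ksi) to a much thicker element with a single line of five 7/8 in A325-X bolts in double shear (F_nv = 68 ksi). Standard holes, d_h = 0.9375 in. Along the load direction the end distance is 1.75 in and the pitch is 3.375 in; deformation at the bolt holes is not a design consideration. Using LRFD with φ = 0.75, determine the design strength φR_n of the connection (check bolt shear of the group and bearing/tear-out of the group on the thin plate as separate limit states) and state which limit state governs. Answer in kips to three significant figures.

189 kips (bearing governs)

Bolt shear: A_b = π·0.875²/4 = 0.6013 in²; R_n = 68 × 0.6013 × 5 × 2 = 408.9 kips → 0.75 × 408.9 = 307 kips.
Bearing (1.5 l_c t F_u ≤ 3.0 d t F_u): upper limit = 3.0·0.875·0.3125·65 = 53.32 kips.
  Edge l_c = 1.75 − 0.9375/2 = 1.281 → r_n = 39.04 kips; interior l_c = 3.375 − 0.9375 = 2.438 → r_n = 53.32 kips.
  R_n,bearing = 1·39.04 + 4·53.32 = 252.3 kips → 0.75 × 252.3 = 189 kips.
Bearing governs: 189 kips.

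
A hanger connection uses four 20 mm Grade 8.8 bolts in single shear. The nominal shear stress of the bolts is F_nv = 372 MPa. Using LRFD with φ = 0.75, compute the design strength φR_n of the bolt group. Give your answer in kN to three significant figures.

351 kN

A_b = π × 20² / 4 = 314.2 mm².
R_n = F_nv · A_b · n · n_s = 372 × 314.2 × 4 × 1 / 1000 = 467.5 kN.
Design strength φR_n = 0.75 × 467.5 = 351 kN.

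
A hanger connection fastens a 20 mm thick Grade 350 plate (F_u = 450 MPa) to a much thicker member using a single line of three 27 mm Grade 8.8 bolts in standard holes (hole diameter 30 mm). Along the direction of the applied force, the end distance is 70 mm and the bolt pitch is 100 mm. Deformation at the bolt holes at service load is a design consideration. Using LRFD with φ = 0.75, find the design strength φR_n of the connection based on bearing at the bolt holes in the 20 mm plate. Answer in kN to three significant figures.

Per bolt r_n = 1.2 l_c t F_u ≤ 2.4 d t F_u; upper limit = 2.4 × 27 × 20 × 450 / 1000 = 583.2 kN.
Edge bolt: l_c = 70 − 30/2 = 55 mm → 1.2 × 55 × 20 × 450 / 1000 = 594 → r_n = 583.2 kN.
Interior bolts: l_c = 100 − 30 = 70 mm → 1.2 × 70 × 20 × 450 / 1000 = 756 → r_n = 583.2 kN.
R_n = 1 × 583.2 + 2 × 583.2 = 1750 kN.
Design strength φR_n = 0.75 × 1750 = 1310 kN.

1310 kN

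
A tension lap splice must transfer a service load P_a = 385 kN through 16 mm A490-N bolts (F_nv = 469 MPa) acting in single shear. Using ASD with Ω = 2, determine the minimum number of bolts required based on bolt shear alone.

A_b = π·16²/4 = 201.1 mm².
Per-bolt allowable strength R_n/Ω = 469 × 201.1 × 1 / 1000 / 2 = 47.15 kN.
n ≥ 385 / 47.15 = 8.166 → use 9 bolts.

9 bolts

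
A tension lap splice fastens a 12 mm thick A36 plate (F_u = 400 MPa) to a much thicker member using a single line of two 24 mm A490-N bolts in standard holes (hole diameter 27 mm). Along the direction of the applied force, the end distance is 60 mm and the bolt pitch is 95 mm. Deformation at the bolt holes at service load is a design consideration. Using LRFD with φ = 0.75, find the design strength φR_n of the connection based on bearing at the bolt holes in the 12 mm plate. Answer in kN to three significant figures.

408 kN

Per bolt r_n = 1.2 l_c t F_u ≤ 2.4 d t F_u; upper limit = 2.4 × 24 × 12 × 400 / 1000 = 276.5 kN.
Edge bolt: l_c = 60 − 27/2 = 46.5 mm → 1.2 × 46.5 × 12 × 400 / 1000 = 267.8 → r_n = 267.8 kN.
Interior bolts: l_c = 95 − 27 = 68 mm → 1.2 × 68 × 12 × 400 / 1000 = 391.7 → r_n = 276.5 kN.
R_n = 1 × 267.8 + 1 × 276.5 = 544.3 kN.
Design strength φR_n = 0.75 × 544.3 = 408 kN.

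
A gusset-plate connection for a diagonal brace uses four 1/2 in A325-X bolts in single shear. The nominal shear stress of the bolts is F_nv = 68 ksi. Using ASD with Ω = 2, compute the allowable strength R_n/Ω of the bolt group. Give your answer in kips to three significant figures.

A_b = π × 0.5² / 4 = 0.1963 in².
R_n = F_nv · A_b · n · n_s = 68 × 0.1963 × 4 × 1 = 53.41 kips.
Allowable strength R_n/Ω = 53.41 / 2 = 26.7 kips.

26.7 kips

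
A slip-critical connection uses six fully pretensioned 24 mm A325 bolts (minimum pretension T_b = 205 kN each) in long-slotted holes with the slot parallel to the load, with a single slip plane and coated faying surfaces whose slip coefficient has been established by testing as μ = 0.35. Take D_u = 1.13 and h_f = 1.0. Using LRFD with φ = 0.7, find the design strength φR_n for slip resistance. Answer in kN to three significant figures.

R_n = μ · D_u · h_f · T_b · n_s · n_b = 0.35 × 1.13 × 1.0 × 205 × 1 × 6 = 486.5 kN.
Design strength φR_n = 0.7 × 486.5 = 341 kN.

341 kN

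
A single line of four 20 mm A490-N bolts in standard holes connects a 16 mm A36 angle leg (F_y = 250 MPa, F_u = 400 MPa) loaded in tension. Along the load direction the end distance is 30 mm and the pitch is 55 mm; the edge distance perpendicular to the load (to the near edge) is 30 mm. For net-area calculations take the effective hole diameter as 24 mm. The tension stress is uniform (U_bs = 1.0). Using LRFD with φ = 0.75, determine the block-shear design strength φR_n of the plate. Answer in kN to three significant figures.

406 kN

Shear plane L_v = 30 + 3·55 = 195 mm; A_gv = 195 × 16 = 3120 mm².
A_nv = (195 − 3.5·24) × 16 = 1776 mm².
A_nt = (30 − 0.5·24) × 16 = 288 mm².
0.6 F_u A_nv = 426.2 kN; 0.6 F_y A_gv = 468 kN → shear rupture governs the shear term.
R_n = 426.2 + 1.0 × 400 × 288 / 1000 = 541.4 kN.
Design strength φR_n = 0.75 × 541.4 = 406 kN.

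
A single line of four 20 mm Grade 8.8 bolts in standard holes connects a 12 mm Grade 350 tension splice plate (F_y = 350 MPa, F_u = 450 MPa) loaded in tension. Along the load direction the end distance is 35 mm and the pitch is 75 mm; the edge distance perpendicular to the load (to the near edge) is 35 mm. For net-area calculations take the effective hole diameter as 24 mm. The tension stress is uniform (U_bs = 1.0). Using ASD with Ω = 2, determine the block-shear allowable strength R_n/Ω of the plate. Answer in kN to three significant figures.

Shear plane L_v = 35 + 3·75 = 260 mm; A_gv = 260 × 12 = 3120 mm².
A_nv = (260 − 3.5·24) × 12 = 2112 mm².
A_nt = (35 − 0.5·24) × 12 = 276 mm².
0.6 F_u A_nv = 570.2 kN; 0.6 F_y A_gv = 655.2 kN → shear rupture governs the shear term.
R_n = 570.2 + 1.0 × 450 × 276 / 1000 = 694.4 kN.
Allowable strength R_n/Ω = 694.4 / 2 = 347 kN.

347 kN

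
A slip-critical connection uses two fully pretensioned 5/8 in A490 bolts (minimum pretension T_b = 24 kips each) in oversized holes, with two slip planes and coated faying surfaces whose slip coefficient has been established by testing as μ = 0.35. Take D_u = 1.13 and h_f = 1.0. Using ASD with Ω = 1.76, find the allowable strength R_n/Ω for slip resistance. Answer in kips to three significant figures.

R_n = μ · D_u · h_f · T_b · n_s · n_b = 0.35 × 1.13 × 1.0 × 24 × 2 × 2 = 37.97 kips.
Allowable strength R_n/Ω = 37.97 / 1.76 = 21.6 kips.

21.6 kips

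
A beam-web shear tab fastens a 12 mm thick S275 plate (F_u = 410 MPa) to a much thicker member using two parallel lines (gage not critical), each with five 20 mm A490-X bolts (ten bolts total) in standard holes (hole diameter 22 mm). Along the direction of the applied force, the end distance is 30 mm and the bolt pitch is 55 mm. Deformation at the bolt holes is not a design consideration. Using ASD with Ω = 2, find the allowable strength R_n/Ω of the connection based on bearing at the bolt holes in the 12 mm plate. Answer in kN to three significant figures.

Per bolt r_n = 1.5 l_c t F_u ≤ 3.0 d t F_u; upper limit = 3.0 × 20 × 12 × 410 / 1000 = 295.2 kN.
Edge bolt: l_c = 30 − 22/2 = 19 mm → 1.5 × 19 × 12 × 410 / 1000 = 140.2 → r_n = 140.2 kN.
Interior bolts: l_c = 55 − 22 = 33 mm → 1.5 × 33 × 12 × 410 / 1000 = 243.5 → r_n = 243.5 kN.
R_n = 2 × 140.2 + 8 × 243.5 = 2229 kN.
Allowable strength R_n/Ω = 2229 / 2 = 1110 kN.

1110 kN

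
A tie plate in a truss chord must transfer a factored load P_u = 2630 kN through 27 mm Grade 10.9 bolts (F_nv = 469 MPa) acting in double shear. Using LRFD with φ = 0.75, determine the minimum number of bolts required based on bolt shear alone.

A_b = π·27²/4 = 572.6 mm².
Per-bolt design strength φR_n = 0.75 × 469 × 572.6 × 2 / 1000 = 402.8 kN.
n ≥ 2630 / 402.8 = 6.529 → use 7 bolts.

7 bolts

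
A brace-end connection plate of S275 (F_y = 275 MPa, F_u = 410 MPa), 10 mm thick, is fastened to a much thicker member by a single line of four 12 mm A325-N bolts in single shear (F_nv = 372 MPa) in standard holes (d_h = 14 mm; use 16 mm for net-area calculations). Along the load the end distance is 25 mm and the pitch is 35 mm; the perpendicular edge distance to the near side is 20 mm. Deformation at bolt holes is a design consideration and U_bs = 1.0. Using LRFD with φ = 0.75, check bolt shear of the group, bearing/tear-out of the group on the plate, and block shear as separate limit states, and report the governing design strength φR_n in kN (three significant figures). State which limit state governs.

126 kN (bolt shear governs)

Bolt shear: A_b = π·12²/4 = 113.1 mm²; R_n = 372 × 113.1 × 4 × 1 / 1000 = 168.3 kN → 0.75 × 168.3 = 126 kN.
Bearing: edge l_c = 18, r_n = 88.56 kN; interior l_c = 21, r_n = 103.3 kN; R_n = 88.56 + 3·103.3 = 398.5 kN → 299 kN.
Block shear: A_gv = 1300, A_nv = 740, A_nt = 120 mm²; R_n = min(0.6F_uA_nv, 0.6F_yA_gv) + U_bs·F_u·A_nt = 231.2 kN → 173 kN.
Bolt shear governs: 126 kN.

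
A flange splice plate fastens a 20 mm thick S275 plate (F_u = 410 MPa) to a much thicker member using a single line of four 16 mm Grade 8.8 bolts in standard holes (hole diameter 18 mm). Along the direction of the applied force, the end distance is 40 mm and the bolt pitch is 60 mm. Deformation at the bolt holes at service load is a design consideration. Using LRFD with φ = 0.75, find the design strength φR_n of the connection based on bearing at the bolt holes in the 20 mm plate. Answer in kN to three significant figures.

937 kN

Per bolt r_n = 1.2 l_c t F_u ≤ 2.4 d t F_u; upper limit = 2.4 × 16 × 20 × 410 / 1000 = 314.9 kN.
Edge bolt: l_c = 40 − 18/2 = 31 mm → 1.2 × 31 × 20 × 410 / 1000 = 305 → r_n = 305 kN.
Interior bolts: l_c = 60 − 18 = 42 mm → 1.2 × 42 × 20 × 410 / 1000 = 413.3 → r_n = 314.9 kN.
R_n = 1 × 305 + 3 × 314.9 = 1250 kN.
Design strength φR_n = 0.75 × 1250 = 937 kN.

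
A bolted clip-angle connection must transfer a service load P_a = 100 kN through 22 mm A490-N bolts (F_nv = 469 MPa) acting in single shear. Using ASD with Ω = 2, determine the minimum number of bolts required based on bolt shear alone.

2 bolts

A_b = π·22²/4 = 380.1 mm².
Per-bolt allowable strength R_n/Ω = 469 × 380.1 × 1 / 1000 / 2 = 89.14 kN.
n ≥ 100 / 89.14 = 1.122 → use 2 bolts.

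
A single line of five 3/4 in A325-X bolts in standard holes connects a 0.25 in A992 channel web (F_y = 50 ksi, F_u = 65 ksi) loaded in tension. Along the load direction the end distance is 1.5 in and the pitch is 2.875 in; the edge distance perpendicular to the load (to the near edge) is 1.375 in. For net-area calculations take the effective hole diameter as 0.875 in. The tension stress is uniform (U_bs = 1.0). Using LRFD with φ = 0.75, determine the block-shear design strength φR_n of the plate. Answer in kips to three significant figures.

Shear plane L_v = 1.5 + 4·2.875 = 13 in; A_gv = 13 × 0.25 = 3.25 in².
A_nv = (13 − 4.5·0.875) × 0.25 = 2.266 in².
A_nt = (1.375 − 0.5·0.875) × 0.25 = 0.2344 in².
0.6 F_u A_nv = 88.36 kips; 0.6 F_y A_gv = 97.5 kips → shear rupture governs the shear term.
R_n = 88.36 + 1.0 × 65 × 0.2344 = 103.6 kips.
Design strength φR_n = 0.75 × 103.6 = 77.7 kips.

77.7 kips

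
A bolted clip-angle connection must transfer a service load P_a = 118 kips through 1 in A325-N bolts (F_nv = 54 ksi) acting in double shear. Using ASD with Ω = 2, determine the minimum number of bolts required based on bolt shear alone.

3 bolts

A_b = π·1²/4 = 0.7854 in².
Per-bolt allowable strength R_n/Ω = 54 × 0.7854 × 2 / 2 = 42.41 kips.
n ≥ 118 / 42.41 = 2.782 → use 3 bolts.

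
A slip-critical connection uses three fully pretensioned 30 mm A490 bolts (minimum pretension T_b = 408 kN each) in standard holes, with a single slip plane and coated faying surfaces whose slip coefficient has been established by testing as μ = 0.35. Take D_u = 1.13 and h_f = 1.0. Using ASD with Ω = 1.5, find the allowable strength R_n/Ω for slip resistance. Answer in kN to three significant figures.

R_n = μ · D_u · h_f · T_b · n_s · n_b = 0.35 × 1.13 × 1.0 × 408 × 1 × 3 = 484.1 kN.
Allowable strength R_n/Ω = 484.1 / 1.5 = 323 kN.

323 kN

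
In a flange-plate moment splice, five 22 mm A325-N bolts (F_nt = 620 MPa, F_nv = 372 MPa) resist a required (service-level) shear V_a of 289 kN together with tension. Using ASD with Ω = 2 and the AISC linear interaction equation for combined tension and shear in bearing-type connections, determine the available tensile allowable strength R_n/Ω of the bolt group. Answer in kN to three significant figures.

A_b = π·22²/4 = 380.1 mm²; f_rv = 289 × 1000 / (5 × 380.1) = 152.1 MPa.
F'_nt = 1.3 F_nt − (Ω F_nt / F_nv) f_rv = 1.3·620 − (2·620/372)·152.1 = 299.2 MPa, capped at F_nt → F'_nt = 299.2 MPa.
R_n = F'_nt · A_b · n = 299.2 × 380.1 × 5 / 1000 = 568.6 kN.
Allowable strength R_n/Ω = 568.6 / 2 = 284 kN.

284 kN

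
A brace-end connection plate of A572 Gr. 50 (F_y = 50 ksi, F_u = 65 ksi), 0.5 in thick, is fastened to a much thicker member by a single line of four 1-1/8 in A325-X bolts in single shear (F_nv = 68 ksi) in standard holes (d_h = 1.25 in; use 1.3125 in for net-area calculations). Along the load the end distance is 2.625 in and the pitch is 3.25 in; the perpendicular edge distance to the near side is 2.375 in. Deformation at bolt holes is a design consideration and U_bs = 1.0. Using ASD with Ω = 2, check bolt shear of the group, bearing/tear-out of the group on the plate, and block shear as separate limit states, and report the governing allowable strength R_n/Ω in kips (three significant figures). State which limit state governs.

Bolt shear: A_b = π·1.125²/4 = 0.994 in²; R_n = 68 × 0.994 × 4 × 1 = 270.4 kips → 270.4 / 2 = 135 kips.
Bearing: edge l_c = 2, r_n = 78 kips; interior l_c = 2, r_n = 78 kips; R_n = 78 + 3·78 = 312 kips → 156 kips.
Block shear: A_gv = 6.188, A_nv = 3.891, A_nt = 0.8594 in²; R_n = min(0.6F_uA_nv, 0.6F_yA_gv) + U_bs·F_u·A_nt = 207.6 kips → 104 kips.
Block shear governs: 104 kips.

104 kips (block shear governs)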